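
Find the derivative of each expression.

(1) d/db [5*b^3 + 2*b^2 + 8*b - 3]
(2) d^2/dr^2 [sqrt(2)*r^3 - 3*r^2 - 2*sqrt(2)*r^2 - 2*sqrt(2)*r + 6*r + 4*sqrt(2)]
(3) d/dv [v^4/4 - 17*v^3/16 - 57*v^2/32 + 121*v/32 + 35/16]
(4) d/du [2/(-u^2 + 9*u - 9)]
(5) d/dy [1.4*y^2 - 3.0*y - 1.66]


(1) = 15*b^2 + 4*b + 8
(2) = 6*sqrt(2)*r - 6 - 4*sqrt(2)
(3) = v^3 - 51*v^2/16 - 57*v/16 + 121/32
(4) = 2*(2*u - 9)/(u^2 - 9*u + 9)^2
(5) = 2.8*y - 3.0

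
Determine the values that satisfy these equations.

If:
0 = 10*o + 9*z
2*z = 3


Then:
o = -27/20
z = 3/2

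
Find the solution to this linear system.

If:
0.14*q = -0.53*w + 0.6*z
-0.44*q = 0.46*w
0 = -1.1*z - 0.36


Then:
q = 0.54
w = -0.51
z = -0.33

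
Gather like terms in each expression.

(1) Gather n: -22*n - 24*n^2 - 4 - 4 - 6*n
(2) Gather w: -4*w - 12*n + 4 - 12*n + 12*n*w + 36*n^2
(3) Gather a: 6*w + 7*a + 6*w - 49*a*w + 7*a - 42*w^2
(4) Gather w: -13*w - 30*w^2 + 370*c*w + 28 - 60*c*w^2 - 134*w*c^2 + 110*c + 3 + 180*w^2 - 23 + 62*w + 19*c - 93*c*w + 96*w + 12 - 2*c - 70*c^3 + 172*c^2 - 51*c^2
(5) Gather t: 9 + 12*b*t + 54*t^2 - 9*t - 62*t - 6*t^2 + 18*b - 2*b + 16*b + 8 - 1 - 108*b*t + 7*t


(1) = -24*n^2 - 28*n - 8
(2) = 36*n^2 - 24*n + w*(12*n - 4) + 4
(3) = a*(14 - 49*w) - 42*w^2 + 12*w
(4) = -70*c^3 + 121*c^2 + 127*c + w^2*(150 - 60*c) + w*(-134*c^2 + 277*c + 145) + 20
(5) = 32*b + 48*t^2 + t*(-96*b - 64) + 16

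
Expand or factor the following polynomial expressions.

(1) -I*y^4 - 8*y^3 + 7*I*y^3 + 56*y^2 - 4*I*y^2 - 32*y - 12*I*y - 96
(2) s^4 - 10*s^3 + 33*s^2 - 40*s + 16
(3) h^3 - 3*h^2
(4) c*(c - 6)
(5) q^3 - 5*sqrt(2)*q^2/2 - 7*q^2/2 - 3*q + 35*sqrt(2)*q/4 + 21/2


(1) = (y - 6)*(y - 2)*(y - 8*I)*(-I*y - I)
(2) = (s - 4)^2*(s - 1)^2
(3) = h^2*(h - 3)
(4) = c^2 - 6*c
(5) = (q - 7/2)*(q - 3*sqrt(2))*(q + sqrt(2)/2)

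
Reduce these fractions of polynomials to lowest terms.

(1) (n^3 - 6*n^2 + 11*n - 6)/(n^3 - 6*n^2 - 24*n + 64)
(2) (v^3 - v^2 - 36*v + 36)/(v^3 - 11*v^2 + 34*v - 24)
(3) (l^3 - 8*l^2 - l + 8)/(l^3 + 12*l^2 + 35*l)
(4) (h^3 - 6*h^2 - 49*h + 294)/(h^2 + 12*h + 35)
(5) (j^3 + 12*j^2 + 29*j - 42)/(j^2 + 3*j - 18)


(1) = (n^2 - 4*n + 3)/(n^2 - 4*n - 32)
(2) = (v + 6)/(v - 4)
(3) = (l^3 - 8*l^2 - l + 8)/(l^3 + 12*l^2 + 35*l)
(4) = (h^2 - 13*h + 42)/(h + 5)
(5) = (j^2 + 6*j - 7)/(j - 3)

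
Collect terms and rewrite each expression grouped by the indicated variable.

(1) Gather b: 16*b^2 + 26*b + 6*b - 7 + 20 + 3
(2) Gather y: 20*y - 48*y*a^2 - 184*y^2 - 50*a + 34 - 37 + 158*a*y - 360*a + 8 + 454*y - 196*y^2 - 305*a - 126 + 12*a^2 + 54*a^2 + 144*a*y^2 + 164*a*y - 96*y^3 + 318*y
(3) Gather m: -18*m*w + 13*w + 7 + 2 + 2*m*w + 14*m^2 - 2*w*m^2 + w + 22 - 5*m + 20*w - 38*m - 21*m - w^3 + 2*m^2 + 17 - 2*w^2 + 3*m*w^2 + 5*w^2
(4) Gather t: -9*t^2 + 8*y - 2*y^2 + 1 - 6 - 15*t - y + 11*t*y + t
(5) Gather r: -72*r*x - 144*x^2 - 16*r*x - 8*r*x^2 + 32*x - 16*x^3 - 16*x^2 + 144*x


(1) = 16*b^2 + 32*b + 16
(2) = 66*a^2 - 715*a - 96*y^3 + y^2*(144*a - 380) + y*(-48*a^2 + 322*a + 792) - 121
(3) = m^2*(16 - 2*w) + m*(3*w^2 - 16*w - 64) - w^3 + 3*w^2 + 34*w + 48
(4) = -9*t^2 + t*(11*y - 14) - 2*y^2 + 7*y - 5
(5) = r*(-8*x^2 - 88*x) - 16*x^3 - 160*x^2 + 176*x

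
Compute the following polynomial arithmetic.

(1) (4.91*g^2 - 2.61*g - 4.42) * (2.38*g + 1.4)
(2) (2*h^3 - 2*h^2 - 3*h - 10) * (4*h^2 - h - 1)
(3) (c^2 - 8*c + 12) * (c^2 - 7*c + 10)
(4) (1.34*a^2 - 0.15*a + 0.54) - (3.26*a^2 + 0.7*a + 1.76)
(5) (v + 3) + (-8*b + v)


(1) = 11.6858*g^3 + 0.6622*g^2 - 14.1736*g - 6.188
(2) = 8*h^5 - 10*h^4 - 12*h^3 - 35*h^2 + 13*h + 10
(3) = c^4 - 15*c^3 + 78*c^2 - 164*c + 120
(4) = -1.92*a^2 - 0.85*a - 1.22
(5) = -8*b + 2*v + 3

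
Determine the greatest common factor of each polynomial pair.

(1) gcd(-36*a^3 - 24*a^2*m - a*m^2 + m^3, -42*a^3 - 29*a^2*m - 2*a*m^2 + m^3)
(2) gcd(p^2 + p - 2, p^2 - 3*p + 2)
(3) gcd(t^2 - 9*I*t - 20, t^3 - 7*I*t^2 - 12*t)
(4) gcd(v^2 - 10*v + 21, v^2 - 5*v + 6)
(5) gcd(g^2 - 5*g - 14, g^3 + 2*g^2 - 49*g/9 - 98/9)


(1) = 6*a^2 + 5*a*m + m^2
(2) = p - 1
(3) = t - 4*I
(4) = v - 3
(5) = g + 2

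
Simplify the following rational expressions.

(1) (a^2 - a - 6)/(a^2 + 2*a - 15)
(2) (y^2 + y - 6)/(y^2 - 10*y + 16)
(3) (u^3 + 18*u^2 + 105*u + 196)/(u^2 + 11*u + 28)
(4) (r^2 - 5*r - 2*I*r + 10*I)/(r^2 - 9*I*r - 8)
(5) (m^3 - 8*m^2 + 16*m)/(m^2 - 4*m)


(1) = (a + 2)/(a + 5)
(2) = (y + 3)/(y - 8)
(3) = u + 7
(4) = (r^2 + r*(-5 - 2*I) + 10*I)/(r^2 - 9*I*r - 8)
(5) = m - 4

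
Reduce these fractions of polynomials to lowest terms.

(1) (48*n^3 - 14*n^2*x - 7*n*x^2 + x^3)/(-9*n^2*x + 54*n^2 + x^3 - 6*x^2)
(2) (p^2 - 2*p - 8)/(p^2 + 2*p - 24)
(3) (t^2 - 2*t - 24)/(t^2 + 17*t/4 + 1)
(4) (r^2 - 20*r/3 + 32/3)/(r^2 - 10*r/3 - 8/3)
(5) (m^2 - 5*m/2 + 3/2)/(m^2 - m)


(1) = (16*n^2 - 10*n*x + x^2)/(-3*n*x + 18*n + x^2 - 6*x)
(2) = (p + 2)/(p + 6)
(3) = (4*t - 24)/(4*t + 1)
(4) = (3*r - 8)/(3*r + 2)
(5) = (2*m - 3)/(2*m)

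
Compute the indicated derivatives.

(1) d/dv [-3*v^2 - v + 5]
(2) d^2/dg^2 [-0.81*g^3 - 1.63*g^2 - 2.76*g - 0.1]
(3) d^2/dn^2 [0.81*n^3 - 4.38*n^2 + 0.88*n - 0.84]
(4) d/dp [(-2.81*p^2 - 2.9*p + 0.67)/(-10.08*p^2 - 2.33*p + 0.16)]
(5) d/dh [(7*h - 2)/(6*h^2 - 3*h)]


(1) = -6*v - 1
(2) = -4.86*g - 3.26
(3) = 4.86*n - 8.76
(4) = (-22.6847*p^2 + 12.608*p + 1.0971)/(101.6064*p^4 + 46.9728*p^3 + 2.2033*p^2 - 0.7456*p + 0.0256)
(5) = 2*(-7*h^2 + 4*h - 1)/(3*h^2*(4*h^2 - 4*h + 1))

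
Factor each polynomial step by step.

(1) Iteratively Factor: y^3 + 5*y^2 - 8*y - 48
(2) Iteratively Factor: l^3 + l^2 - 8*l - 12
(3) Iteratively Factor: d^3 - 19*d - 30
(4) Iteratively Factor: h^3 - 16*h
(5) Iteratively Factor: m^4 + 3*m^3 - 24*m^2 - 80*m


(1) = (y + 4)*(y^2 + y - 12) = (y - 3)*(y + 4)*(y + 4)
(2) = (l + 2)*(l^2 - l - 6) = (l + 2)^2*(l - 3)
(3) = (d + 3)*(d^2 - 3*d - 10) = (d - 5)*(d + 3)*(d + 2)
(4) = (h)*(h^2 - 16) = h*(h + 4)*(h - 4)
(5) = (m + 4)*(m^3 - m^2 - 20*m) = (m + 4)^2*(m^2 - 5*m) = m*(m + 4)^2*(m - 5)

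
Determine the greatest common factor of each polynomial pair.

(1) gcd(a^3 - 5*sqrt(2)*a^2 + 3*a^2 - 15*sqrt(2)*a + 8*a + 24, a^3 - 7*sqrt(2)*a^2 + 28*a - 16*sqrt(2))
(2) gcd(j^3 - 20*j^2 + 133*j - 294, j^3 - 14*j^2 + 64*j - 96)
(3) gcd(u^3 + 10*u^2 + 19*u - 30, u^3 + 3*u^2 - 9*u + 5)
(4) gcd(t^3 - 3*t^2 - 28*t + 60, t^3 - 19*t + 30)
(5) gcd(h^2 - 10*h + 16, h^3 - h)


(1) = a^2 - 5*sqrt(2)*a + 8
(2) = j - 6
(3) = gcd((u - 1)*(u + 5)*(u + 6), (u - 1)^2*(u + 5)) = u^2 + 4*u - 5
(4) = gcd((t - 6)*(t - 2)*(t + 5), (t - 3)*(t - 2)*(t + 5)) = t^2 + 3*t - 10
(5) = 1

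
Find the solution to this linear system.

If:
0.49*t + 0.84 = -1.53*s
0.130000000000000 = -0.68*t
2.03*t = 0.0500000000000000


Then:
No Solution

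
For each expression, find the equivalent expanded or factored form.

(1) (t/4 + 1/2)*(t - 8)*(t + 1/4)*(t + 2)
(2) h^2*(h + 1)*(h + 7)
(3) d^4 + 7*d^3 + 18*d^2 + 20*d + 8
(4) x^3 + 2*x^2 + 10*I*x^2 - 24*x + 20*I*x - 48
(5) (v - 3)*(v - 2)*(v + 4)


(1) = t^4/4 - 15*t^3/16 - 29*t^2/4 - 39*t/4 - 2
(2) = h^4 + 8*h^3 + 7*h^2
(3) = (d + 1)*(d + 2)^3
(4) = (x + 2)*(x + 4*I)*(x + 6*I)
(5) = v^3 - v^2 - 14*v + 24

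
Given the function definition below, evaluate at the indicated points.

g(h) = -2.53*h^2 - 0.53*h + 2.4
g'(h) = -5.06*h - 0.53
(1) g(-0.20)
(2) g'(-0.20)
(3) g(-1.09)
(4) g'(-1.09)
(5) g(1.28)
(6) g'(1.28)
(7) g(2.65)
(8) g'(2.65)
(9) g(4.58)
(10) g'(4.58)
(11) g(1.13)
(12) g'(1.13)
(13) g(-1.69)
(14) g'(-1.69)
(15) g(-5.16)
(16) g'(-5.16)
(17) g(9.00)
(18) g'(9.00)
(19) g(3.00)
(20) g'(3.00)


(1) = 2.40
(2) = 0.48
(3) = -0.03
(4) = 4.99
(5) = -2.42
(6) = -7.01
(7) = -16.77
(8) = -13.94
(9) = -53.10
(10) = -23.70
(11) = -1.43
(12) = -6.25
(13) = -3.93
(14) = 8.02
(15) = -62.23
(16) = 25.58
(17) = -207.30
(18) = -46.07
(19) = -21.96
(20) = -15.71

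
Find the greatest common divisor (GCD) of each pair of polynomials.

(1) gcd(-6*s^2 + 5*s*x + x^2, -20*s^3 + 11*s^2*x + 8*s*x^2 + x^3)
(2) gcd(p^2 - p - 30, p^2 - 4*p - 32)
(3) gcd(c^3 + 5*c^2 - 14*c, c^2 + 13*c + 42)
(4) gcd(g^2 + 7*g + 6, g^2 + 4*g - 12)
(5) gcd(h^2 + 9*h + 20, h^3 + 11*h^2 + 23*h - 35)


(1) = gcd((-s + x)*(6*s + x), (-s + x)*(4*s + x)*(5*s + x)) = -s + x
(2) = gcd((p - 6)*(p + 5), (p - 8)*(p + 4)) = 1
(3) = gcd(c*(c - 2)*(c + 7), (c + 6)*(c + 7)) = c + 7
(4) = gcd((g + 1)*(g + 6), (g - 2)*(g + 6)) = g + 6
(5) = gcd((h + 4)*(h + 5), (h - 1)*(h + 5)*(h + 7)) = h + 5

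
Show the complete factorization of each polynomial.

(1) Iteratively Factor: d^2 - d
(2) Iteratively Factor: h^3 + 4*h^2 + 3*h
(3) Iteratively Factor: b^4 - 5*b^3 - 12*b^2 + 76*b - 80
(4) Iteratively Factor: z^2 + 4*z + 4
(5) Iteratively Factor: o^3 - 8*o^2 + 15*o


(1) = (d - 1)*(d)
(2) = (h)*(h^2 + 4*h + 3) = h*(h + 3)*(h + 1)
(3) = (b + 4)*(b^3 - 9*b^2 + 24*b - 20) = (b - 2)*(b + 4)*(b^2 - 7*b + 10) = (b - 2)^2*(b + 4)*(b - 5)
(4) = (z + 2)*(z + 2)
(5) = (o - 3)*(o^2 - 5*o) = o*(o - 3)*(o - 5)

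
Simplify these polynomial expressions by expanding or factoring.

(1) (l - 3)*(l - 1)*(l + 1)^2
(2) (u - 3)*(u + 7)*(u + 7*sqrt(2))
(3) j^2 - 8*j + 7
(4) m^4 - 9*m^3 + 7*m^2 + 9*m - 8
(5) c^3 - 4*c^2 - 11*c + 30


(1) = l^4 - 2*l^3 - 4*l^2 + 2*l + 3
(2) = u^3 + 4*u^2 + 7*sqrt(2)*u^2 - 21*u + 28*sqrt(2)*u - 147*sqrt(2)
(3) = (j - 7)*(j - 1)
(4) = (m - 8)*(m - 1)^2*(m + 1)
(5) = (c - 5)*(c - 2)*(c + 3)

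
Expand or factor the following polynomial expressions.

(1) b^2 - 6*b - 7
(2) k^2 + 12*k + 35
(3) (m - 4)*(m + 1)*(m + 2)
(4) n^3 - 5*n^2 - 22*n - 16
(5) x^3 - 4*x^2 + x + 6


(1) = (b - 7)*(b + 1)
(2) = (k + 5)*(k + 7)
(3) = m^3 - m^2 - 10*m - 8
(4) = (n - 8)*(n + 1)*(n + 2)
(5) = (x - 3)*(x - 2)*(x + 1)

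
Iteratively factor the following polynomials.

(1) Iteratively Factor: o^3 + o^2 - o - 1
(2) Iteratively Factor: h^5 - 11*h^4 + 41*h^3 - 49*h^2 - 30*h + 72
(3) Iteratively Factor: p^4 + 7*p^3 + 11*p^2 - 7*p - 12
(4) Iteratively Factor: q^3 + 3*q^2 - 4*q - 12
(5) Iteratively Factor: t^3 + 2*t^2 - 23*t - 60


(1) = (o + 1)*(o^2 - 1) = (o - 1)*(o + 1)*(o + 1)
(2) = (h - 2)*(h^4 - 9*h^3 + 23*h^2 - 3*h - 36) = (h - 3)*(h - 2)*(h^3 - 6*h^2 + 5*h + 12) = (h - 3)*(h - 2)*(h + 1)*(h^2 - 7*h + 12) = (h - 3)^2*(h - 2)*(h + 1)*(h - 4)
(3) = (p + 4)*(p^3 + 3*p^2 - p - 3) = (p + 3)*(p + 4)*(p^2 - 1) = (p - 1)*(p + 3)*(p + 4)*(p + 1)
(4) = (q + 2)*(q^2 + q - 6) = (q + 2)*(q + 3)*(q - 2)
(5) = (t + 3)*(t^2 - t - 20) = (t - 5)*(t + 3)*(t + 4)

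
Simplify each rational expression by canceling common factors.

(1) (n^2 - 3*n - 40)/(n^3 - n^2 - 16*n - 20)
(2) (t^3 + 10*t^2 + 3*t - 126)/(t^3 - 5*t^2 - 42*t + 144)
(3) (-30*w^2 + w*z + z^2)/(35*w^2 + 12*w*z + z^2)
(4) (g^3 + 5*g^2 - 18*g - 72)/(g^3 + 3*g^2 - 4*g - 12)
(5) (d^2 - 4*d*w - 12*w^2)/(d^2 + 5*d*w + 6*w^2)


(1) = (n^2 - 3*n - 40)/(n^3 - n^2 - 16*n - 20)
(2) = (t + 7)/(t - 8)
(3) = (-30*w^2 + w*z + z^2)/(35*w^2 + 12*w*z + z^2)
(4) = (g^2 + 2*g - 24)/(g^2 - 4)
(5) = (d - 6*w)/(d + 3*w)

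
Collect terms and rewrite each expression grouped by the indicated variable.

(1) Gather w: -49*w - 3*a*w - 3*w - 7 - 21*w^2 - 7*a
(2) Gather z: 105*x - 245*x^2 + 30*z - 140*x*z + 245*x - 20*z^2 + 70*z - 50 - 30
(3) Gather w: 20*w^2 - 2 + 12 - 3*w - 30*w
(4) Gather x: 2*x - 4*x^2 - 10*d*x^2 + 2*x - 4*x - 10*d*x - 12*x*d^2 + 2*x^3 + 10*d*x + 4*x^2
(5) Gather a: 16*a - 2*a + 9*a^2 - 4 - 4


(1) = -7*a - 21*w^2 + w*(-3*a - 52) - 7
(2) = -245*x^2 + 350*x - 20*z^2 + z*(100 - 140*x) - 80
(3) = 20*w^2 - 33*w + 10
(4) = -12*d^2*x - 10*d*x^2 + 2*x^3
(5) = 9*a^2 + 14*a - 8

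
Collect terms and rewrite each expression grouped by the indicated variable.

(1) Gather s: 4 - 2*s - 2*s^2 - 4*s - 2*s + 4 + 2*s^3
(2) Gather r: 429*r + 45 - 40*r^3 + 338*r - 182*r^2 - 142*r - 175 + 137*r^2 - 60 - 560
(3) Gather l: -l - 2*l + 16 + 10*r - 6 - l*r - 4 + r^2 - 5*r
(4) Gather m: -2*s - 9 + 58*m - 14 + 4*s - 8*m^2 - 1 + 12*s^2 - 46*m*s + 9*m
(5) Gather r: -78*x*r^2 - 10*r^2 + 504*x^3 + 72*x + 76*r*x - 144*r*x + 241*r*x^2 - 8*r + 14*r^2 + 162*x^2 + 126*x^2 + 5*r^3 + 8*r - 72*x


(1) = 2*s^3 - 2*s^2 - 8*s + 8
(2) = -40*r^3 - 45*r^2 + 625*r - 750
(3) = l*(-r - 3) + r^2 + 5*r + 6
(4) = -8*m^2 + m*(67 - 46*s) + 12*s^2 + 2*s - 24
(5) = 5*r^3 + r^2*(4 - 78*x) + r*(241*x^2 - 68*x) + 504*x^3 + 288*x^2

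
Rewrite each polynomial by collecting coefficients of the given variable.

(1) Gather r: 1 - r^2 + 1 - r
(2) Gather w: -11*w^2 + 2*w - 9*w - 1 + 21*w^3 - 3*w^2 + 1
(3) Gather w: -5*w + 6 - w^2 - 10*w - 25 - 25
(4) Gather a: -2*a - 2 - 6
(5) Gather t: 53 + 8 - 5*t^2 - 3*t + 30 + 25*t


(1) = -r^2 - r + 2
(2) = 21*w^3 - 14*w^2 - 7*w
(3) = -w^2 - 15*w - 44
(4) = -2*a - 8
(5) = -5*t^2 + 22*t + 91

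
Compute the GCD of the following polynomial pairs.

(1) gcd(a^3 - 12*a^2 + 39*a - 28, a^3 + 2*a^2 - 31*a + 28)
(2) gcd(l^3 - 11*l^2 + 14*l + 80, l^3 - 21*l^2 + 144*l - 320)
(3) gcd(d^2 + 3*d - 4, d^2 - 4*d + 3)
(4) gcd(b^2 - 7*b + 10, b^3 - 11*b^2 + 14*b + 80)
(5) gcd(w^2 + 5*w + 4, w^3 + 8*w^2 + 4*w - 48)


(1) = gcd((a - 7)*(a - 4)*(a - 1), (a - 4)*(a - 1)*(a + 7)) = a^2 - 5*a + 4
(2) = l^2 - 13*l + 40
(3) = gcd((d - 1)*(d + 4), (d - 3)*(d - 1)) = d - 1
(4) = gcd((b - 5)*(b - 2), (b - 8)*(b - 5)*(b + 2)) = b - 5
(5) = w + 4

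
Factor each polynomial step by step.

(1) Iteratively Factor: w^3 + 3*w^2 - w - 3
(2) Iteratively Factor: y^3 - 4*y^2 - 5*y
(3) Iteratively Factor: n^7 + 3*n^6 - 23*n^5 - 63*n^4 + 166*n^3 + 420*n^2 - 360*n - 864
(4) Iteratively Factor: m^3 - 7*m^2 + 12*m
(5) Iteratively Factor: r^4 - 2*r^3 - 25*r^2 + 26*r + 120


(1) = (w + 1)*(w^2 + 2*w - 3) = (w + 1)*(w + 3)*(w - 1)
(2) = (y)*(y^2 - 4*y - 5) = y*(y + 1)*(y - 5)
(3) = (n - 2)*(n^6 + 5*n^5 - 13*n^4 - 89*n^3 - 12*n^2 + 396*n + 432) = (n - 2)*(n + 3)*(n^5 + 2*n^4 - 19*n^3 - 32*n^2 + 84*n + 144) = (n - 2)*(n + 2)*(n + 3)*(n^4 - 19*n^2 + 6*n + 72) = (n - 3)*(n - 2)*(n + 2)*(n + 3)*(n^3 + 3*n^2 - 10*n - 24) = (n - 3)^2*(n - 2)*(n + 2)*(n + 3)*(n^2 + 6*n + 8) = (n - 3)^2*(n - 2)*(n + 2)*(n + 3)*(n + 4)*(n + 2)
(4) = (m - 3)*(m^2 - 4*m) = m*(m - 3)*(m - 4)
(5) = (r + 2)*(r^3 - 4*r^2 - 17*r + 60) = (r + 2)*(r + 4)*(r^2 - 8*r + 15) = (r - 5)*(r + 2)*(r + 4)*(r - 3)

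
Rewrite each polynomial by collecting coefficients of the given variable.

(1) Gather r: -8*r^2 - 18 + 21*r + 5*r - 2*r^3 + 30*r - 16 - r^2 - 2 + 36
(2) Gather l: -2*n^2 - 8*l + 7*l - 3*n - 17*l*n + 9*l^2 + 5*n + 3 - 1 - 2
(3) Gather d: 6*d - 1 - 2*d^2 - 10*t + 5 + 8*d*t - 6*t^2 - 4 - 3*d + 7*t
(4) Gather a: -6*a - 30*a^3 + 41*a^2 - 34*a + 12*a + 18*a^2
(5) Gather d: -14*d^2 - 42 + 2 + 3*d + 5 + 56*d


(1) = -2*r^3 - 9*r^2 + 56*r
(2) = 9*l^2 + l*(-17*n - 1) - 2*n^2 + 2*n
(3) = -2*d^2 + d*(8*t + 3) - 6*t^2 - 3*t
(4) = -30*a^3 + 59*a^2 - 28*a
(5) = -14*d^2 + 59*d - 35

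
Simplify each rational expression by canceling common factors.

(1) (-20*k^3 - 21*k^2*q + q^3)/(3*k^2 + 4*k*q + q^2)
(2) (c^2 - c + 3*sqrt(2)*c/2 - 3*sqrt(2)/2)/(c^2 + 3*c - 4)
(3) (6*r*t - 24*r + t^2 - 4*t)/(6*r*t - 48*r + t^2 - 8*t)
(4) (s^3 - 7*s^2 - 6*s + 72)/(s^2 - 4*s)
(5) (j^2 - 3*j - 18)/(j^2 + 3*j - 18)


(1) = (-20*k^2 - k*q + q^2)/(3*k + q)
(2) = (2*c + 3*sqrt(2))/(2*c + 8)
(3) = (t - 4)/(t - 8)
(4) = (s^2 - 3*s - 18)/s
(5) = (j^2 - 3*j - 18)/(j^2 + 3*j - 18)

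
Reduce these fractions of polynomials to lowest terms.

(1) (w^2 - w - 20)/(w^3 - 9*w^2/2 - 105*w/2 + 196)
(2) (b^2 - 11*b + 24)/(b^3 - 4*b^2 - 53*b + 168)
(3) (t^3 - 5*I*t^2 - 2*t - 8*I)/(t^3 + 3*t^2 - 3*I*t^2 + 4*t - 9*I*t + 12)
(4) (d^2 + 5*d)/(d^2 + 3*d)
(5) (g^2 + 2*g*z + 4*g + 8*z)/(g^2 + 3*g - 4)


(1) = (2*w^2 - 2*w - 40)/(2*w^3 - 9*w^2 - 105*w + 392)
(2) = 1/(b + 7)
(3) = (t - 2*I)/(t + 3)
(4) = (d + 5)/(d + 3)
(5) = (g + 2*z)/(g - 1)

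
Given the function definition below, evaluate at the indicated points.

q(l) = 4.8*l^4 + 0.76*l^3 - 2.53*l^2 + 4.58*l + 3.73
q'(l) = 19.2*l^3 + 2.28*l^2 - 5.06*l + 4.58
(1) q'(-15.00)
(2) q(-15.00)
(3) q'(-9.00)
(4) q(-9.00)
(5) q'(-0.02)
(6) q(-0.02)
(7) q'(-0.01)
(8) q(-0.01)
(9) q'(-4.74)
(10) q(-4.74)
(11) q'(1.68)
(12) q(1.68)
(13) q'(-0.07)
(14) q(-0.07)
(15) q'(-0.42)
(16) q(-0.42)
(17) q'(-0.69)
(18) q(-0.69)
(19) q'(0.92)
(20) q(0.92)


(1) = -64206.52
(2) = 239800.78
(3) = -13762.00
(4) = 30696.34
(5) = 4.68
(6) = 3.64
(7) = 4.63
(8) = 3.68
(9) = -1964.94
(10) = 2267.25
(11) = 93.55
(12) = 46.12
(13) = 4.94
(14) = 3.40
(15) = 5.68
(16) = 1.45
(17) = 2.85
(18) = 0.20
(19) = 16.81
(20) = 9.83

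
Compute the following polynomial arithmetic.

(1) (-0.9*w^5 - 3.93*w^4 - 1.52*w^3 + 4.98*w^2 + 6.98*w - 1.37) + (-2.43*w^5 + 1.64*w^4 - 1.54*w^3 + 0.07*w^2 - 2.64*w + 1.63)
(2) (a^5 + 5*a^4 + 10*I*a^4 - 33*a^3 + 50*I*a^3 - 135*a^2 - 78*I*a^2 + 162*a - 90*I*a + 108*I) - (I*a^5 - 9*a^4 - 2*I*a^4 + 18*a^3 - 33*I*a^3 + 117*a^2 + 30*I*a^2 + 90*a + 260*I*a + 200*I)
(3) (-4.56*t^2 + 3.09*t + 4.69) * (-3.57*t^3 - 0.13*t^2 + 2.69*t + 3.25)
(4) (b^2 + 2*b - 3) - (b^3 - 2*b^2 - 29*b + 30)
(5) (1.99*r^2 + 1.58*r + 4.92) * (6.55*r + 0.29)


(1) = -3.33*w^5 - 2.29*w^4 - 3.06*w^3 + 5.05*w^2 + 4.34*w + 0.26
(2) = a^5 - I*a^5 + 14*a^4 + 12*I*a^4 - 51*a^3 + 83*I*a^3 - 252*a^2 - 108*I*a^2 + 72*a - 350*I*a - 92*I
(3) = 16.2792*t^5 - 10.4385*t^4 - 29.4114*t^3 - 7.1176*t^2 + 22.6586*t + 15.2425
(4) = -b^3 + 3*b^2 + 31*b - 33
(5) = 13.0345*r^3 + 10.9261*r^2 + 32.6842*r + 1.4268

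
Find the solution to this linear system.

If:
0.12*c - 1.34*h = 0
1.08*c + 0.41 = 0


Then:
c = -0.38
h = -0.03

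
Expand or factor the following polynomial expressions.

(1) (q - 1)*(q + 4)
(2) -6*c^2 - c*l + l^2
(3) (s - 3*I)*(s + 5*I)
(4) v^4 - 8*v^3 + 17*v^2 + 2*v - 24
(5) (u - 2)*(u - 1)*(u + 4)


(1) = q^2 + 3*q - 4
(2) = (-3*c + l)*(2*c + l)
(3) = s^2 + 2*I*s + 15
(4) = (v - 4)*(v - 3)*(v - 2)*(v + 1)
(5) = u^3 + u^2 - 10*u + 8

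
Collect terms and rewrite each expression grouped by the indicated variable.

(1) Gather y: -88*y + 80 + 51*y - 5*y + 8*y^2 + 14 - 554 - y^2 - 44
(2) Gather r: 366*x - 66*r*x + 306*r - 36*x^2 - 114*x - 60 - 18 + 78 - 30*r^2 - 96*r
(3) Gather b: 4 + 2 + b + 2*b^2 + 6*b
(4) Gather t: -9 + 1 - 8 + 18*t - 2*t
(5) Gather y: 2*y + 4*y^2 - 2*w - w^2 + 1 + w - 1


(1) = 7*y^2 - 42*y - 504
(2) = -30*r^2 + r*(210 - 66*x) - 36*x^2 + 252*x
(3) = 2*b^2 + 7*b + 6
(4) = 16*t - 16
(5) = -w^2 - w + 4*y^2 + 2*y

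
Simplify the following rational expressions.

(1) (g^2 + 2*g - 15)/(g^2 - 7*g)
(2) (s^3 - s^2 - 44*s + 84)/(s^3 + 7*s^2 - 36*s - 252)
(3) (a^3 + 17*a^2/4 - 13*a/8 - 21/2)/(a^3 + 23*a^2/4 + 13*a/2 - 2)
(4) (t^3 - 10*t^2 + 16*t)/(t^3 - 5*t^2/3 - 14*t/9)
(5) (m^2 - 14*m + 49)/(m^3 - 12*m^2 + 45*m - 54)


(1) = (g^2 + 2*g - 15)/(g^2 - 7*g)
(2) = (s - 2)/(s + 6)
(3) = (8*a^2 + 2*a - 21)/(8*a^2 + 14*a - 4)
(4) = (9*t^2 - 90*t + 144)/(9*t^2 - 15*t - 14)
(5) = (m^2 - 14*m + 49)/(m^3 - 12*m^2 + 45*m - 54)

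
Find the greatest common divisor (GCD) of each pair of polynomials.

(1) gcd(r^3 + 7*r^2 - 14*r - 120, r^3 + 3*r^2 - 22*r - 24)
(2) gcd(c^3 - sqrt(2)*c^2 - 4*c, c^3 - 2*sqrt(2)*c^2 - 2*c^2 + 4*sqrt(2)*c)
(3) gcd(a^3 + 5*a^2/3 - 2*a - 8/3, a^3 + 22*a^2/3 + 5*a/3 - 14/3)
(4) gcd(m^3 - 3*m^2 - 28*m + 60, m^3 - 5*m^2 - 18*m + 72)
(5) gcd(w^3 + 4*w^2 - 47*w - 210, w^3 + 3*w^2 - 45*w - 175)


(1) = gcd((r - 4)*(r + 5)*(r + 6), (r - 4)*(r + 1)*(r + 6)) = r^2 + 2*r - 24
(2) = gcd(c*(c - 2*sqrt(2))*(c + sqrt(2)), c*(c - 2)*(c - 2*sqrt(2))) = c^2 - 2*sqrt(2)*c
(3) = a + 1
(4) = gcd((m - 6)*(m - 2)*(m + 5), (m - 6)*(m - 3)*(m + 4)) = m - 6
(5) = gcd((w - 7)*(w + 5)*(w + 6), (w - 7)*(w + 5)^2) = w^2 - 2*w - 35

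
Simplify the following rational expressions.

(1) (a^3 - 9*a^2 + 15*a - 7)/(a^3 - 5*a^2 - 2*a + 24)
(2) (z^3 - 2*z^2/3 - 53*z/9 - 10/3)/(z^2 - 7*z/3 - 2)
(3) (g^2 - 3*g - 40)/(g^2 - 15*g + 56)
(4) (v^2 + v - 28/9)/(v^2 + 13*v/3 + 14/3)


(1) = (a^3 - 9*a^2 + 15*a - 7)/(a^3 - 5*a^2 - 2*a + 24)
(2) = z + 5/3
(3) = (g + 5)/(g - 7)
(4) = (3*v - 4)/(3*v + 6)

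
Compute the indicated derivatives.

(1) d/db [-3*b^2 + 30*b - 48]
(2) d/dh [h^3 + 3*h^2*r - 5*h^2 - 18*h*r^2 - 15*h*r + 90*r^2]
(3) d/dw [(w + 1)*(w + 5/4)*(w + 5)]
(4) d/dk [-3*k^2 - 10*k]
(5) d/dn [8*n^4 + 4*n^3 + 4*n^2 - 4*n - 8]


(1) = 30 - 6*b
(2) = 3*h^2 + 6*h*r - 10*h - 18*r^2 - 15*r
(3) = 3*w^2 + 29*w/2 + 25/2
(4) = -6*k - 10
(5) = 32*n^3 + 12*n^2 + 8*n - 4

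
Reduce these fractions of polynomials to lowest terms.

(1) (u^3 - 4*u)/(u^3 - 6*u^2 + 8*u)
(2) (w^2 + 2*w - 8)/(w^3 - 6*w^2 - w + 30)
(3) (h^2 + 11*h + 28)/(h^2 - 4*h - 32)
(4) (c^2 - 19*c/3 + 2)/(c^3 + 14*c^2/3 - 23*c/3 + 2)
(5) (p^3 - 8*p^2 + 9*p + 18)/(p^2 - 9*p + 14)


(1) = (u + 2)/(u - 4)
(2) = (w^2 + 2*w - 8)/(w^3 - 6*w^2 - w + 30)
(3) = (h + 7)/(h - 8)
(4) = (c - 6)/(c^2 + 5*c - 6)
(5) = (p^3 - 8*p^2 + 9*p + 18)/(p^2 - 9*p + 14)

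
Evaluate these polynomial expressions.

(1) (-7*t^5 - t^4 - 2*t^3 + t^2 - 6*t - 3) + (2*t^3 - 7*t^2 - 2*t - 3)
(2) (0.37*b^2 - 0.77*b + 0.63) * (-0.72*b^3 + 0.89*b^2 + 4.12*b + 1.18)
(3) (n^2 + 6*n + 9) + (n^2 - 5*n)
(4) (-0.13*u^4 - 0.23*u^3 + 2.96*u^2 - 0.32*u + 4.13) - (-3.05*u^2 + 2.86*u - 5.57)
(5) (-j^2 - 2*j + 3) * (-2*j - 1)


(1) = -7*t^5 - t^4 - 6*t^2 - 8*t - 6
(2) = -0.2664*b^5 + 0.8837*b^4 + 0.3855*b^3 - 2.1751*b^2 + 1.687*b + 0.7434
(3) = 2*n^2 + n + 9
(4) = -0.13*u^4 - 0.23*u^3 + 6.01*u^2 - 3.18*u + 9.7
(5) = 2*j^3 + 5*j^2 - 4*j - 3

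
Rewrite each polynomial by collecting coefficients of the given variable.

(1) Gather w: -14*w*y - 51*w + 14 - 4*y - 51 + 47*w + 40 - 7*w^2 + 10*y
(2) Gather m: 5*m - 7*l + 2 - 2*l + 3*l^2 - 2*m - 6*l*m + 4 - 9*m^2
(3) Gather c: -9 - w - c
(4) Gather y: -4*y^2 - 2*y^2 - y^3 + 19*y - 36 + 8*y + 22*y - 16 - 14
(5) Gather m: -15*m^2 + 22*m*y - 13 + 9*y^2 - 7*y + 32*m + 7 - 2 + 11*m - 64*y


(1) = -7*w^2 + w*(-14*y - 4) + 6*y + 3
(2) = 3*l^2 - 9*l - 9*m^2 + m*(3 - 6*l) + 6
(3) = -c - w - 9
(4) = -y^3 - 6*y^2 + 49*y - 66
(5) = -15*m^2 + m*(22*y + 43) + 9*y^2 - 71*y - 8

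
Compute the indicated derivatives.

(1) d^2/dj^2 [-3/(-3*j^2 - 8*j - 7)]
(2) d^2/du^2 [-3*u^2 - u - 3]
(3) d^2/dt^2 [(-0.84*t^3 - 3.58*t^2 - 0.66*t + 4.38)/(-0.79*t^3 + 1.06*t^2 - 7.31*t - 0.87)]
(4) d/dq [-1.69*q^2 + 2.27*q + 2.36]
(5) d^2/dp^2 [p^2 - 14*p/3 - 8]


(1) = 6*(-9*j^2 - 24*j + 4*(3*j + 4)^2 - 21)/(3*j^2 + 8*j + 7)^3
(2) = -6
(3) = (5.875388*t^6 - 26.63406*t^5 - 167.091636*t^4 + 164.89972*t^3 - 134.874252*t^2 + 229.16214*t - 479.154108)/(0.493039*t^9 - 1.984638*t^8 + 16.349445*t^7 - 36.290479*t^6 + 146.912877*t^5 - 136.849224*t^4 + 351.964052*t^3 + 137.061279*t^2 + 16.598817*t + 0.658503)
(4) = 2.27 - 3.38*q
(5) = 2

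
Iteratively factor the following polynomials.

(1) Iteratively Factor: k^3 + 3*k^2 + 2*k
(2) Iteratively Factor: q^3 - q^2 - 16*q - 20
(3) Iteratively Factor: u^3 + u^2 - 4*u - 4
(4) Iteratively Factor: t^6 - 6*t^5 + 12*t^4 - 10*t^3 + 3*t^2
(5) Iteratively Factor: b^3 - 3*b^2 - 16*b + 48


(1) = (k)*(k^2 + 3*k + 2) = k*(k + 1)*(k + 2)
(2) = (q + 2)*(q^2 - 3*q - 10) = (q + 2)^2*(q - 5)
(3) = (u + 1)*(u^2 - 4) = (u - 2)*(u + 1)*(u + 2)
(4) = (t - 1)*(t^5 - 5*t^4 + 7*t^3 - 3*t^2) = (t - 1)^2*(t^4 - 4*t^3 + 3*t^2) = (t - 3)*(t - 1)^2*(t^3 - t^2) = (t - 3)*(t - 1)^3*(t^2) = t*(t - 3)*(t - 1)^3*(t)
(5) = (b - 3)*(b^2 - 16) = (b - 3)*(b + 4)*(b - 4)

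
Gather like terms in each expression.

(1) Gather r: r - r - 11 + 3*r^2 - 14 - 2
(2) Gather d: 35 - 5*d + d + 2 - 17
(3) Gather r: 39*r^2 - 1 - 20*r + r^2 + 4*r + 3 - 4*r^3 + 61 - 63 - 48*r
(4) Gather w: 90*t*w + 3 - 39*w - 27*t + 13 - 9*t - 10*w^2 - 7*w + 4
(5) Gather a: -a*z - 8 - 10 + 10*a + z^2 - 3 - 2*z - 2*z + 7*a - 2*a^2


(1) = 3*r^2 - 27
(2) = 20 - 4*d
(3) = -4*r^3 + 40*r^2 - 64*r
(4) = -36*t - 10*w^2 + w*(90*t - 46) + 20
(5) = -2*a^2 + a*(17 - z) + z^2 - 4*z - 21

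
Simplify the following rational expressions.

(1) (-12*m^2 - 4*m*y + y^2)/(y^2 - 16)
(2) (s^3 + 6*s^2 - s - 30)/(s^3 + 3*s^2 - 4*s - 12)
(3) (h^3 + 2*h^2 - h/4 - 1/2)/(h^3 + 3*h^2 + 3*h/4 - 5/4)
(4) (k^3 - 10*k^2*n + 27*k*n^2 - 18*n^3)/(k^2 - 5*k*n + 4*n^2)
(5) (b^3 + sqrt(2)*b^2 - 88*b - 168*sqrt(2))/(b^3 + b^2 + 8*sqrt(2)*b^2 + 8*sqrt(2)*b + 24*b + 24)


(1) = (-12*m^2 - 4*m*y + y^2)/(y^2 - 16)
(2) = (s + 5)/(s + 2)
(3) = (2*h^2 + 5*h + 2)/(2*h^2 + 7*h + 5)
(4) = (k^2 - 9*k*n + 18*n^2)/(k - 4*n)
(5) = (b - 7*sqrt(2))/(b + 1)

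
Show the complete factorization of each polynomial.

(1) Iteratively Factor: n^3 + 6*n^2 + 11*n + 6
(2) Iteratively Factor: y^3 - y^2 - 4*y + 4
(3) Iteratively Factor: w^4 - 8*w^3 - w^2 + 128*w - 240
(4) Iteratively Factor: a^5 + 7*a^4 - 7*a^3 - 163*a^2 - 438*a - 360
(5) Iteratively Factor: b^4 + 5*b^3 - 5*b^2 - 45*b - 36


(1) = (n + 2)*(n^2 + 4*n + 3) = (n + 1)*(n + 2)*(n + 3)
(2) = (y + 2)*(y^2 - 3*y + 2) = (y - 2)*(y + 2)*(y - 1)
(3) = (w - 3)*(w^3 - 5*w^2 - 16*w + 80) = (w - 5)*(w - 3)*(w^2 - 16) = (w - 5)*(w - 3)*(w + 4)*(w - 4)
(4) = (a + 3)*(a^4 + 4*a^3 - 19*a^2 - 106*a - 120) = (a + 3)^2*(a^3 + a^2 - 22*a - 40) = (a + 3)^2*(a + 4)*(a^2 - 3*a - 10) = (a + 2)*(a + 3)^2*(a + 4)*(a - 5)
(5) = (b - 3)*(b^3 + 8*b^2 + 19*b + 12) = (b - 3)*(b + 1)*(b^2 + 7*b + 12) = (b - 3)*(b + 1)*(b + 4)*(b + 3)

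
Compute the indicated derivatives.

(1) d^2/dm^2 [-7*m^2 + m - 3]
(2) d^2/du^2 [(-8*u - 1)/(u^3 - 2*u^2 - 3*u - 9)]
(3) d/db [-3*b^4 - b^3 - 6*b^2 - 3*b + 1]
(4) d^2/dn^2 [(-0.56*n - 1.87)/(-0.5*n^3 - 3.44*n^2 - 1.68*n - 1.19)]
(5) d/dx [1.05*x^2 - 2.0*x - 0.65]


(1) = -14
(2) = 2*(-24*u^5 + 42*u^4 - 40*u^3 - 435*u^2 + 387*u + 225)/(u^9 - 6*u^8 + 3*u^7 + u^6 + 99*u^5 - 108*u^3 - 729*u^2 - 729*u - 729)
(3) = -12*b^3 - 3*b^2 - 12*b - 3
(4) = (0.84*n^5 + 11.3892*n^4 + 63.775232*n^3 + 138.199392*n^2 + 44.412228*n - 6.993392)/(0.125*n^9 + 2.58*n^8 + 19.0104*n^7 + 58.937684*n^6 + 76.155744*n^5 + 77.37072*n^4 + 48.12927*n^3 + 24.69012*n^2 + 7.137144*n + 1.685159)
(5) = 2.1*x - 2.0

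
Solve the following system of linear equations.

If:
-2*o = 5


Then:
o = -5/2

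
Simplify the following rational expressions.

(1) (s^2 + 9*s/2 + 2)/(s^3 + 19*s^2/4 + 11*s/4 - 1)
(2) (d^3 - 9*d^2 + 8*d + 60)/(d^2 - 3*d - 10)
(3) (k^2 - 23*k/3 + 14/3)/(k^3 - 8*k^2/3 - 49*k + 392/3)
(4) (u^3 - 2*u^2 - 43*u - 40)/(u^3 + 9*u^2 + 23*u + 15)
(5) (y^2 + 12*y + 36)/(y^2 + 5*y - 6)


(1) = (4*s + 2)/(4*s^2 + 3*s - 1)
(2) = d - 6
(3) = (3*k - 2)/(3*k^2 + 13*k - 56)
(4) = (u - 8)/(u + 3)
(5) = (y + 6)/(y - 1)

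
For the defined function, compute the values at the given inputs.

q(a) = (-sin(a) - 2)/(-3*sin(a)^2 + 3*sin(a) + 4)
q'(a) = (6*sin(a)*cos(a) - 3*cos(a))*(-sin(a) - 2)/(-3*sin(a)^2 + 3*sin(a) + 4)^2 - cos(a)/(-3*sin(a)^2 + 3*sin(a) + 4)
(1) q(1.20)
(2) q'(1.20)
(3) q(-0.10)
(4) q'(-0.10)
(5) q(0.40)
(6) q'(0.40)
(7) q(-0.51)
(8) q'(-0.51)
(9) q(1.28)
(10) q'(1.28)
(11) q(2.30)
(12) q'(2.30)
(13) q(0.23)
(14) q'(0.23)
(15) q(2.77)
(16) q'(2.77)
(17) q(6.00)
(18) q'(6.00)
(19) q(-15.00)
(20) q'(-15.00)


(1) = -0.70
(2) = -0.24
(3) = -0.52
(4) = 0.23
(5) = -0.51
(6) = -0.13
(7) = -0.83
(8) = 1.88
(9) = -0.72
(10) = -0.21
(11) = -0.60
(12) = 0.28
(13) = -0.49
(14) = -0.04
(15) = -0.50
(16) = 0.12
(17) = -0.59
(18) = 0.57
(19) = -1.73
(20) = -10.64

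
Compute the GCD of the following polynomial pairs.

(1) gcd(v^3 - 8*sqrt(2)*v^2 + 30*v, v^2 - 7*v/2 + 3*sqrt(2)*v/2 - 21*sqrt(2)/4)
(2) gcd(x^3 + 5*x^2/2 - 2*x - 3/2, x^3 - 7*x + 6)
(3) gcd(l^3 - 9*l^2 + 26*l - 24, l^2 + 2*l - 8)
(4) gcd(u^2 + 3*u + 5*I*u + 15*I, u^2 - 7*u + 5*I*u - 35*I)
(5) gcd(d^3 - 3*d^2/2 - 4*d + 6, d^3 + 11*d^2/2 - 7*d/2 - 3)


(1) = gcd(v*(v - 5*sqrt(2))*(v - 3*sqrt(2)), (v - 7/2)*(v + 3*sqrt(2)/2)) = 1
(2) = gcd((x - 1)*(x + 1/2)*(x + 3), (x - 2)*(x - 1)*(x + 3)) = x^2 + 2*x - 3
(3) = gcd((l - 4)*(l - 3)*(l - 2), (l - 2)*(l + 4)) = l - 2
(4) = gcd((u + 3)*(u + 5*I), (u - 7)*(u + 5*I)) = u + 5*I
(5) = 1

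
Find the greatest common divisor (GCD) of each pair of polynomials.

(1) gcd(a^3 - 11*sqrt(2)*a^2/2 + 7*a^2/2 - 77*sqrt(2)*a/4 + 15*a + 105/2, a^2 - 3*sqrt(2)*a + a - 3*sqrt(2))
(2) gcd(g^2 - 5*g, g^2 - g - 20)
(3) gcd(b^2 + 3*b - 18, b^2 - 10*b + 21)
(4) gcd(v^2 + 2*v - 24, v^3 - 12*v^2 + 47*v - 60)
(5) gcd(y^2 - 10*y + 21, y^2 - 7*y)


(1) = gcd((a + 7/2)*(a - 3*sqrt(2))*(a - 5*sqrt(2)/2), (a + 1)*(a - 3*sqrt(2))) = a - 3*sqrt(2)
(2) = gcd(g*(g - 5), (g - 5)*(g + 4)) = g - 5
(3) = gcd((b - 3)*(b + 6), (b - 7)*(b - 3)) = b - 3
(4) = gcd((v - 4)*(v + 6), (v - 5)*(v - 4)*(v - 3)) = v - 4
(5) = gcd((y - 7)*(y - 3), y*(y - 7)) = y - 7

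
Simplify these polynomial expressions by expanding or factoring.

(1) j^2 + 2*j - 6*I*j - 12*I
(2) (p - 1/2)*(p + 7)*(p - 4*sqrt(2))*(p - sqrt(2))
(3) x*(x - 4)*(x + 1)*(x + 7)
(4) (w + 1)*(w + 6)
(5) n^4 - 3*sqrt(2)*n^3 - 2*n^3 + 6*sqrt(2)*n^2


(1) = (j + 2)*(j - 6*I)
(2) = p^4 - 5*sqrt(2)*p^3 + 13*p^3/2 - 65*sqrt(2)*p^2/2 + 9*p^2/2 + 35*sqrt(2)*p/2 + 52*p - 28
(3) = x^4 + 4*x^3 - 25*x^2 - 28*x
(4) = w^2 + 7*w + 6
(5) = n^2*(n - 2)*(n - 3*sqrt(2))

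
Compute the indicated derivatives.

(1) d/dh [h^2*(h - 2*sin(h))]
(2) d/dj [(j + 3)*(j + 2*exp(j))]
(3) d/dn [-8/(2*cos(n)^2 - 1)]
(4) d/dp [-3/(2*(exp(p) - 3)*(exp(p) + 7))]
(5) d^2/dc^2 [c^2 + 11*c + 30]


(1) = h*(-2*h*cos(h) + 3*h - 4*sin(h))
(2) = j + (j + 3)*(2*exp(j) + 1) + 2*exp(j)
(3) = -32*sin(2*n)/(cos(4*n) + 1)
(4) = 3*(exp(p) + 2)*exp(p)/((exp(p) - 3)^2*(exp(p) + 7)^2)
(5) = 2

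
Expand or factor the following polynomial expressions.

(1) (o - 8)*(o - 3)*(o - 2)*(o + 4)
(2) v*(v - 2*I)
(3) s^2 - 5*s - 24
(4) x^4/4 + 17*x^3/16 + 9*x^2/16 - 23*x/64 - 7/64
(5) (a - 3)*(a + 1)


(1) = o^4 - 9*o^3 - 6*o^2 + 136*o - 192
(2) = v^2 - 2*I*v
(3) = (s - 8)*(s + 3)
(4) = (x/4 + 1/4)*(x - 1/2)*(x + 1/4)*(x + 7/2)
(5) = a^2 - 2*a - 3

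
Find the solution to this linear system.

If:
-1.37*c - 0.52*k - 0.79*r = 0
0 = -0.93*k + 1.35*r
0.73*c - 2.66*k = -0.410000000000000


Then:
c = -0.10
k = 0.13
r = 0.09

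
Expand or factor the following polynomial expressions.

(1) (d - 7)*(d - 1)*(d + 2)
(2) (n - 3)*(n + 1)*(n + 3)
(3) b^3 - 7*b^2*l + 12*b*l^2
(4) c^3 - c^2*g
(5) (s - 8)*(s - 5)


(1) = d^3 - 6*d^2 - 9*d + 14
(2) = n^3 + n^2 - 9*n - 9
(3) = b*(b - 4*l)*(b - 3*l)
(4) = c^2*(c - g)
(5) = s^2 - 13*s + 40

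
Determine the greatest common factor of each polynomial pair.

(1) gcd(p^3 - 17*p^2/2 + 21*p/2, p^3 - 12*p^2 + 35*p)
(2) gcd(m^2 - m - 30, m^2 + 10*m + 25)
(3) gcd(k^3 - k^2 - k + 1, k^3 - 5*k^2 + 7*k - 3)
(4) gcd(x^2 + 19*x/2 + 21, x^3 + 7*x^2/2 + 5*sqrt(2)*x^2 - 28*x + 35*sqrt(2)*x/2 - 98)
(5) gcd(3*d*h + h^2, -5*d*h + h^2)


(1) = p^2 - 7*p
(2) = gcd((m - 6)*(m + 5), (m + 5)^2) = m + 5
(3) = gcd((k - 1)^2*(k + 1), (k - 3)*(k - 1)^2) = k^2 - 2*k + 1
(4) = x + 7/2
(5) = h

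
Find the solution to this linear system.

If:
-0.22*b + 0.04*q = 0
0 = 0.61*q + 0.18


Then:
b = -0.05
q = -0.30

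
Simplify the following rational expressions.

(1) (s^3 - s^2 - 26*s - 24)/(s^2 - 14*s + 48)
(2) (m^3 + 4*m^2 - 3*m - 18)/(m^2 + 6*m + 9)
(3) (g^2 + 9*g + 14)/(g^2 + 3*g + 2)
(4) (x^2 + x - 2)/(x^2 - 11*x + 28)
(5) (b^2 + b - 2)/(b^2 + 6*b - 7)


(1) = (s^2 + 5*s + 4)/(s - 8)
(2) = m - 2
(3) = (g + 7)/(g + 1)
(4) = (x^2 + x - 2)/(x^2 - 11*x + 28)
(5) = (b + 2)/(b + 7)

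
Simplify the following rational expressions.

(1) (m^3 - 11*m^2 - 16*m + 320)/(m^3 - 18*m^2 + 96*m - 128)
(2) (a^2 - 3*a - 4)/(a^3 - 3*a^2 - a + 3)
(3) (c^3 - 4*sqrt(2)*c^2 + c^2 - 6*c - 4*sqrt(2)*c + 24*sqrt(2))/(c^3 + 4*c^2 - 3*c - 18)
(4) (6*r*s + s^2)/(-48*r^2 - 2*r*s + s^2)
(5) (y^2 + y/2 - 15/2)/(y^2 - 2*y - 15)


(1) = (m + 5)/(m - 2)
(2) = (a - 4)/(a^2 - 4*a + 3)
(3) = (c - 4*sqrt(2))/(c + 3)
(4) = -s/(8*r - s)
(5) = (2*y - 5)/(2*y - 10)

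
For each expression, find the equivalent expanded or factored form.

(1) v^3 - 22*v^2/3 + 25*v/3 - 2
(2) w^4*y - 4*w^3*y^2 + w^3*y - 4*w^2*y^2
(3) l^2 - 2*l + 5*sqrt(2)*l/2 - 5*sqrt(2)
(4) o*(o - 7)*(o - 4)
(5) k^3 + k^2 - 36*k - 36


(1) = (v - 6)*(v - 1)*(v - 1/3)
(2) = w^2*(w - 4*y)*(w*y + y)
(3) = (l - 2)*(l + 5*sqrt(2)/2)
(4) = o^3 - 11*o^2 + 28*o
(5) = (k - 6)*(k + 1)*(k + 6)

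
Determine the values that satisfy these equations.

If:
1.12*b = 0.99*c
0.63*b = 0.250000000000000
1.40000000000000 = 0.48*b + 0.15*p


Then:
b = 0.40
c = 0.45
p = 8.06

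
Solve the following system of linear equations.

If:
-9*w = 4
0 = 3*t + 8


Then:
t = -8/3
w = -4/9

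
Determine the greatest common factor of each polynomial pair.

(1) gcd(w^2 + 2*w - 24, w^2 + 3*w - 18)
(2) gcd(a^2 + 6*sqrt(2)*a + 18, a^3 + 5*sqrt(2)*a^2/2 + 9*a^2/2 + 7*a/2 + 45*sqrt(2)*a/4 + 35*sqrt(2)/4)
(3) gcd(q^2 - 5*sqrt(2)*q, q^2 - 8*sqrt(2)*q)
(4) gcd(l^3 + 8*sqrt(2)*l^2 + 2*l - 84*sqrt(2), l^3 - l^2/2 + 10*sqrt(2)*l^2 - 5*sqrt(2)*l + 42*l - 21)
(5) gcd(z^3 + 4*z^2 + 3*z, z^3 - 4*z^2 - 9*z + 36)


(1) = w + 6
(2) = gcd((a + 3*sqrt(2))^2, (a + 1)*(a + 7/2)*(a + 5*sqrt(2)/2)) = 1
(3) = q
(4) = l^2 + 10*sqrt(2)*l + 42
(5) = z + 3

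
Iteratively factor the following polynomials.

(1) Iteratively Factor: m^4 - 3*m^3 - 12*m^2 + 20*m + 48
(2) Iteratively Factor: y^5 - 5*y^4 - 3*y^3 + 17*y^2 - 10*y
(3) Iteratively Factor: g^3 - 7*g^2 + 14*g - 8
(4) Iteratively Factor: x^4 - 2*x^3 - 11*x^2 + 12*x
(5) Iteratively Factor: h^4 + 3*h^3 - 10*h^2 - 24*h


(1) = (m - 3)*(m^3 - 12*m - 16) = (m - 3)*(m + 2)*(m^2 - 2*m - 8) = (m - 4)*(m - 3)*(m + 2)*(m + 2)
(2) = (y + 2)*(y^4 - 7*y^3 + 11*y^2 - 5*y) = (y - 1)*(y + 2)*(y^3 - 6*y^2 + 5*y) = (y - 1)^2*(y + 2)*(y^2 - 5*y) = y*(y - 1)^2*(y + 2)*(y - 5)
(3) = (g - 4)*(g^2 - 3*g + 2) = (g - 4)*(g - 2)*(g - 1)
(4) = (x - 4)*(x^3 + 2*x^2 - 3*x) = (x - 4)*(x - 1)*(x^2 + 3*x) = x*(x - 4)*(x - 1)*(x + 3)
(5) = (h)*(h^3 + 3*h^2 - 10*h - 24) = h*(h + 4)*(h^2 - h - 6) = h*(h - 3)*(h + 4)*(h + 2)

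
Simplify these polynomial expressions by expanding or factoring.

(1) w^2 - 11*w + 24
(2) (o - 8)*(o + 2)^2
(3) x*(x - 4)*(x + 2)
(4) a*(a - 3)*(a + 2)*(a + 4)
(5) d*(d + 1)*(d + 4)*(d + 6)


(1) = (w - 8)*(w - 3)
(2) = o^3 - 4*o^2 - 28*o - 32
(3) = x^3 - 2*x^2 - 8*x
(4) = a^4 + 3*a^3 - 10*a^2 - 24*a
(5) = d^4 + 11*d^3 + 34*d^2 + 24*d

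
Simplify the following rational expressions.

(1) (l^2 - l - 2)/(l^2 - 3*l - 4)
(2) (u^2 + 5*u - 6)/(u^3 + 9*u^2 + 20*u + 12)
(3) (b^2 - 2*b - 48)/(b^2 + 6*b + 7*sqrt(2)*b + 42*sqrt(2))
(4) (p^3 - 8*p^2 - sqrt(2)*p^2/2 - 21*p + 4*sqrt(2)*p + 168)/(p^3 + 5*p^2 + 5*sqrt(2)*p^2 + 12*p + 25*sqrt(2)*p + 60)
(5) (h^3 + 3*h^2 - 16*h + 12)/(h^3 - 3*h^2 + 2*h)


(1) = (l - 2)/(l - 4)
(2) = (u - 1)/(u^2 + 3*u + 2)
(3) = (b - 8)/(b + 7*sqrt(2))
(4) = (2*p^2 + p*(-16 - 7*sqrt(2)) + 56*sqrt(2))/(2*p^2 + p*(4*sqrt(2) + 10) + 20*sqrt(2))
(5) = (h + 6)/h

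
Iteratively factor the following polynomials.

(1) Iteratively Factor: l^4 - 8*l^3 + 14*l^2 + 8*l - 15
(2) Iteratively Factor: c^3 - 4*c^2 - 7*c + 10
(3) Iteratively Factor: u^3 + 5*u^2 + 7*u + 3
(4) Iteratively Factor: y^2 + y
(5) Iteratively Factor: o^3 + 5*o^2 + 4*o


(1) = (l - 3)*(l^3 - 5*l^2 - l + 5) = (l - 3)*(l + 1)*(l^2 - 6*l + 5) = (l - 5)*(l - 3)*(l + 1)*(l - 1)
(2) = (c - 5)*(c^2 + c - 2) = (c - 5)*(c + 2)*(c - 1)
(3) = (u + 1)*(u^2 + 4*u + 3) = (u + 1)*(u + 3)*(u + 1)
(4) = (y + 1)*(y)
(5) = (o + 4)*(o^2 + o) = (o + 1)*(o + 4)*(o)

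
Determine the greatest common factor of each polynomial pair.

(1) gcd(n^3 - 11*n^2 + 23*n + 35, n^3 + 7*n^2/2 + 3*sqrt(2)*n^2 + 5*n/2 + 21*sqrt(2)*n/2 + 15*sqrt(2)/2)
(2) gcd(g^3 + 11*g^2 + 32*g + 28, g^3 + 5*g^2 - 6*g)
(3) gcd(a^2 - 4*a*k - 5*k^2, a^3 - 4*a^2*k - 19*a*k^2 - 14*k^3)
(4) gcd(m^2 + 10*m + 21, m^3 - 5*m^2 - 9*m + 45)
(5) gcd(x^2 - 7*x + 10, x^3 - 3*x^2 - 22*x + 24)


(1) = n + 1
(2) = 1
(3) = a + k
(4) = gcd((m + 3)*(m + 7), (m - 5)*(m - 3)*(m + 3)) = m + 3
(5) = 1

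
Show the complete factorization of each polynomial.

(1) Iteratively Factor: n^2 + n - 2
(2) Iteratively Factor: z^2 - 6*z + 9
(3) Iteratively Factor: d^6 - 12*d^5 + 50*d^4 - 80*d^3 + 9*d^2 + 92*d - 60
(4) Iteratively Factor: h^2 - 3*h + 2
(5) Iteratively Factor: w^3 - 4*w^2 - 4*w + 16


(1) = (n - 1)*(n + 2)
(2) = (z - 3)*(z - 3)
(3) = (d - 1)*(d^5 - 11*d^4 + 39*d^3 - 41*d^2 - 32*d + 60) = (d - 5)*(d - 1)*(d^4 - 6*d^3 + 9*d^2 + 4*d - 12) = (d - 5)*(d - 3)*(d - 1)*(d^3 - 3*d^2 + 4) = (d - 5)*(d - 3)*(d - 1)*(d + 1)*(d^2 - 4*d + 4) = (d - 5)*(d - 3)*(d - 2)*(d - 1)*(d + 1)*(d - 2)
(4) = (h - 1)*(h - 2)
(5) = (w + 2)*(w^2 - 6*w + 8) = (w - 4)*(w + 2)*(w - 2)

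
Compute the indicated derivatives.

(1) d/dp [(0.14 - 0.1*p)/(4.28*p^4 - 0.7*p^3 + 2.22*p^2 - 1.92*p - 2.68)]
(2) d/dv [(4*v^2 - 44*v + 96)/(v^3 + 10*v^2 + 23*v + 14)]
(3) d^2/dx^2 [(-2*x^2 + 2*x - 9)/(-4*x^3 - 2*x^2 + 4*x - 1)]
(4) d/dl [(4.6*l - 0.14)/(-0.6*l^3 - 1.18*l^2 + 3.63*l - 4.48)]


(1) = (1.284*p^4 - 2.5368*p^3 + 0.516*p^2 - 0.6216*p + 0.5368)/(18.3184*p^8 - 5.992*p^7 + 19.4932*p^6 - 19.5432*p^5 - 15.3244*p^4 - 4.7728*p^3 - 8.2128*p^2 + 10.2912*p + 7.1824)
(2) = 4*(-v^4 + 22*v^3 + 61*v^2 - 452*v - 706)/(v^6 + 20*v^5 + 146*v^4 + 488*v^3 + 809*v^2 + 644*v + 196)
(3) = 16*(4*x^6 - 12*x^5 + 114*x^4 + 62*x^3 - 36*x^2 - 39*x + 15)/(64*x^9 + 96*x^8 - 144*x^7 - 136*x^6 + 192*x^5 + 12*x^4 - 100*x^3 + 54*x^2 - 12*x + 1)
(4) = (5.52*l^3 + 5.176*l^2 - 0.3304*l - 20.0998)/(0.36*l^6 + 1.416*l^5 - 2.9636*l^4 - 3.1908*l^3 + 23.7497*l^2 - 32.5248*l + 20.0704)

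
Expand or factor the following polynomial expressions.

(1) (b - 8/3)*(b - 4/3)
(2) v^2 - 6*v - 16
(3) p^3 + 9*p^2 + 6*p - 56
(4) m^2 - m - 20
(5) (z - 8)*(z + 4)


(1) = b^2 - 4*b + 32/9
(2) = (v - 8)*(v + 2)
(3) = (p - 2)*(p + 4)*(p + 7)
(4) = (m - 5)*(m + 4)
(5) = z^2 - 4*z - 32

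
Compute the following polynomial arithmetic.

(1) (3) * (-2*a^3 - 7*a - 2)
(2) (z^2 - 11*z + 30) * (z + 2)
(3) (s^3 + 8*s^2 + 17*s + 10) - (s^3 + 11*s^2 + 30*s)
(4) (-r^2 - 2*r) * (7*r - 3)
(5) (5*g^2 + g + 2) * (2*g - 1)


(1) = -6*a^3 - 21*a - 6
(2) = z^3 - 9*z^2 + 8*z + 60
(3) = -3*s^2 - 13*s + 10
(4) = -7*r^3 - 11*r^2 + 6*r
(5) = 10*g^3 - 3*g^2 + 3*g - 2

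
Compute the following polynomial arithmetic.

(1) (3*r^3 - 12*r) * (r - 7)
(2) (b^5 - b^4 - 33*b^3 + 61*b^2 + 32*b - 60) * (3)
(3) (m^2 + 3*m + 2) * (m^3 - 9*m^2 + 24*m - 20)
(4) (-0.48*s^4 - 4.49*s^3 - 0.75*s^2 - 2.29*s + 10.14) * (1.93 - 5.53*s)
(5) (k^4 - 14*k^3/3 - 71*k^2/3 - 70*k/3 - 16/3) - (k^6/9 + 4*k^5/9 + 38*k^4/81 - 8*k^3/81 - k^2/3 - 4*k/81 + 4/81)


(1) = 3*r^4 - 21*r^3 - 12*r^2 + 84*r
(2) = 3*b^5 - 3*b^4 - 99*b^3 + 183*b^2 + 96*b - 180
(3) = m^5 - 6*m^4 - m^3 + 34*m^2 - 12*m - 40
(4) = 2.6544*s^5 + 23.9033*s^4 - 4.5182*s^3 + 11.2162*s^2 - 60.4939*s + 19.5702
(5) = -k^6/9 - 4*k^5/9 + 43*k^4/81 - 370*k^3/81 - 70*k^2/3 - 1886*k/81 - 436/81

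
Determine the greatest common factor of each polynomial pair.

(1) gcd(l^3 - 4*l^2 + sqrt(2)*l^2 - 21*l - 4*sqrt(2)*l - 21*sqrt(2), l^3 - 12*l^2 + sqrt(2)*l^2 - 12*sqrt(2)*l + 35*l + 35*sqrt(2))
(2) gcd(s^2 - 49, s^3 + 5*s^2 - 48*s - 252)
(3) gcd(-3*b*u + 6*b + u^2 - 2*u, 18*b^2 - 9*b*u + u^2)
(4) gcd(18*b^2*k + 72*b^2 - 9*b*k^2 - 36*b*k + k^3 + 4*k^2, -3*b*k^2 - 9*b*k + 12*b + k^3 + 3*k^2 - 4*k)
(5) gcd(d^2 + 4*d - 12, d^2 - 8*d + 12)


(1) = gcd((l - 7)*(l + 3)*(l + sqrt(2)), (l - 7)*(l - 5)*(l + sqrt(2))) = l^2 + l*(-7 + sqrt(2)) - 7*sqrt(2)
(2) = gcd((s - 7)*(s + 7), (s - 7)*(s + 6)^2) = s - 7
(3) = gcd((-3*b + u)*(u - 2), (-6*b + u)*(-3*b + u)) = -3*b + u
(4) = 3*b*k + 12*b - k^2 - 4*k
(5) = d - 2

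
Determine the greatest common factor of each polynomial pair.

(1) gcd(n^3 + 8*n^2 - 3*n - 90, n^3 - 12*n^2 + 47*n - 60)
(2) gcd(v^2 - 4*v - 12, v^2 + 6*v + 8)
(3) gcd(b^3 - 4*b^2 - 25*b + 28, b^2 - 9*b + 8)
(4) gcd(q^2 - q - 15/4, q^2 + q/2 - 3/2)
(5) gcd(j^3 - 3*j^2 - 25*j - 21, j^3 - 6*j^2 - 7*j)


(1) = n - 3
(2) = v + 2
(3) = b - 1
(4) = q + 3/2
(5) = j^2 - 6*j - 7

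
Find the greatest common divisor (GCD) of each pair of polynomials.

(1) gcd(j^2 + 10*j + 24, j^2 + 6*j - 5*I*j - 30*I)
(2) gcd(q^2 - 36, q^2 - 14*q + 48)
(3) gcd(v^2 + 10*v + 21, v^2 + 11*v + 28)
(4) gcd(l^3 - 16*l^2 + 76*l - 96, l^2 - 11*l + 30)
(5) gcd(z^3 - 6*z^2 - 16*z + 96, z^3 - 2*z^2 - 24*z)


(1) = j + 6
(2) = q - 6
(3) = v + 7
(4) = l - 6
(5) = z^2 - 2*z - 24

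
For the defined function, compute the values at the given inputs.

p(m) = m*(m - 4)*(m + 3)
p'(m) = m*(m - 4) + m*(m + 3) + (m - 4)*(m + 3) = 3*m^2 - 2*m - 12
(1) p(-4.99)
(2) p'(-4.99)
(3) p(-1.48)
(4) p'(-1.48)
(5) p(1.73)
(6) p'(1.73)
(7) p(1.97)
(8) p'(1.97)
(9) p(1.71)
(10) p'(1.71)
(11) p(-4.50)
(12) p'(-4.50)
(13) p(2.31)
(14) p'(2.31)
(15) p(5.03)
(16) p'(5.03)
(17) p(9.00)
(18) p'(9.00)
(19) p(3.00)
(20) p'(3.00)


(1) = -89.27
(2) = 72.68
(3) = 12.33
(4) = -2.47
(5) = -18.58
(6) = -6.48
(7) = -19.88
(8) = -4.30
(9) = -18.44
(10) = -6.65
(11) = -57.38
(12) = 57.75
(13) = -20.73
(14) = -0.61
(15) = 41.60
(16) = 53.84
(17) = 540.00
(18) = 213.00
(19) = -18.00
(20) = 9.00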